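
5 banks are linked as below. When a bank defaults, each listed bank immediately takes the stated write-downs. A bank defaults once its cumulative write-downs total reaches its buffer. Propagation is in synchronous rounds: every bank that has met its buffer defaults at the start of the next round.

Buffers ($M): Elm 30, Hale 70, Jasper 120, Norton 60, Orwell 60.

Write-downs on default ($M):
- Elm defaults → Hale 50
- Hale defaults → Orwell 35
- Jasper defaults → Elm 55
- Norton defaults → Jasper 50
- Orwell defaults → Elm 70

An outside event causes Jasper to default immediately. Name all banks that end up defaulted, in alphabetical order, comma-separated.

Round 1 — Jasper defaults (initial).
  Elm: +55 → 55 ≥ 30
Round 2 — Elm defaults.
  Hale: +50 → 50 < 70
No further defaults.

Elm, Jasper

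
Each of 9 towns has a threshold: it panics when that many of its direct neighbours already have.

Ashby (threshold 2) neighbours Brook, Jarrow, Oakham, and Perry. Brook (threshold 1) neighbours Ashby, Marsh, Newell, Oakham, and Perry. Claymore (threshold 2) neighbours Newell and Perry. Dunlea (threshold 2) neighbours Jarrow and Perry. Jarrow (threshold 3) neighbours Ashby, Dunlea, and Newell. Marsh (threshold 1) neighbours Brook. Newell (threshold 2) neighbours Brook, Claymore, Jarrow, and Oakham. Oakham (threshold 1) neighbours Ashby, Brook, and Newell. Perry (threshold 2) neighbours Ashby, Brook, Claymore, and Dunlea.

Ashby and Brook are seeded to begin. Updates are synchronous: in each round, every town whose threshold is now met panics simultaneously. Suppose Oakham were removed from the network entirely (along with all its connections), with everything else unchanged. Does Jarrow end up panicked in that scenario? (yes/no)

no

With Oakham removed:
Round 1 — Ashby, Brook panic (initial).
Round 2 — checking thresholds:
  Jarrow: 1 of 3 neighbours < 3, holds.
  Marsh: 1 of 1 neighbours ≥ 1, panics.
  Newell: 1 of 3 neighbours < 2, holds.
  Perry: 2 of 4 neighbours ≥ 2, panics.
Round 3 — no new panics; cascade stops.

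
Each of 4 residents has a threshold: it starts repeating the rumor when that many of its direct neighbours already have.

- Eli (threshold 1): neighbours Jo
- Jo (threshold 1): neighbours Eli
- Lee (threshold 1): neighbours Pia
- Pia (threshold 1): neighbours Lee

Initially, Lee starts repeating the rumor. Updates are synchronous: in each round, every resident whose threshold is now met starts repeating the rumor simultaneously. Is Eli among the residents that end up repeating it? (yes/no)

no

Round 1 — Lee starts repeating the rumor (initial).
Round 2 — checking thresholds:
  Pia: 1 of 1 neighbours ≥ 1, starts repeating the rumor.
Round 3 — no new spreads; cascade stops.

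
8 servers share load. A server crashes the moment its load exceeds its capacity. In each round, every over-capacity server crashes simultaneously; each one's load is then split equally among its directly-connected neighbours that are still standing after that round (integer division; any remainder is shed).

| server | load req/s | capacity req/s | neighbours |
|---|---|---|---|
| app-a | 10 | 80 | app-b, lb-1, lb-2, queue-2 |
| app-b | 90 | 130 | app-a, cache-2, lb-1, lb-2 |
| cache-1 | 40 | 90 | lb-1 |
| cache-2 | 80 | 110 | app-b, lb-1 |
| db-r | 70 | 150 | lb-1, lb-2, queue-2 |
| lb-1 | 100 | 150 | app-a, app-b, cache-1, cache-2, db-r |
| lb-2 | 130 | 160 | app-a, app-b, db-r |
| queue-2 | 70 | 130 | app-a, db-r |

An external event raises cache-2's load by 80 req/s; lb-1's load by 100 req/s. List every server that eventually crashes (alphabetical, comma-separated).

app-a, app-b, cache-2, db-r, lb-1, lb-2, queue-2

Round 1 — cache-2 at 160 > 110; lb-1 at 200 > 150. cache-2, lb-1 crash.
  cache-2 sheds 160 req/s to app-b: 160 each.
    app-b: 90+160 = 250 > 130
  lb-1 sheds 200 req/s to app-a, app-b, cache-1, db-r: 50 each.
    app-a: 10+50 = 60 ≤ 80
    app-b: 250+50 = 300 > 130
    cache-1: 40+50 = 90 ≤ 90
    db-r: 70+50 = 120 ≤ 150
Round 2 — app-b crashes.
  app-b sheds 300 req/s to app-a, lb-2: 150 each.
    app-a: 60+150 = 210 > 80
    lb-2: 130+150 = 280 > 160
Round 3 — app-a, lb-2 crash.
  app-a sheds 210 req/s to queue-2: 210 each.
    queue-2: 70+210 = 280 > 130
  lb-2 sheds 280 req/s to db-r: 280 each.
    db-r: 120+280 = 400 > 150
Round 4 — db-r, queue-2 crash.
  db-r sheds 400 req/s: no online neighbours, lost.
  queue-2 sheds 280 req/s: no online neighbours, lost.
No further crashes.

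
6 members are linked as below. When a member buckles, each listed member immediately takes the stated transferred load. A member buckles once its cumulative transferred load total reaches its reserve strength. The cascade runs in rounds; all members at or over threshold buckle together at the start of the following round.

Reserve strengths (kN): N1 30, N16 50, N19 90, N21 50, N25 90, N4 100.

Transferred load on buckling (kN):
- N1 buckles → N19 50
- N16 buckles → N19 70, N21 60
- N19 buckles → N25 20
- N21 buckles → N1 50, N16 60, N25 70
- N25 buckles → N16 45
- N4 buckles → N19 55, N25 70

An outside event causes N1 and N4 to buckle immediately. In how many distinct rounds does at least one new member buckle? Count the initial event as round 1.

3

Round 1 — N1, N4 buckle (initial).
  N19: +50+55 → 105 ≥ 90
  N25: +70 → 70 < 90
Round 2 — N19 buckles.
  N25: +20 → 90 ≥ 90
Round 3 — N25 buckles.
  N16: +45 → 45 < 50
No further bucklings.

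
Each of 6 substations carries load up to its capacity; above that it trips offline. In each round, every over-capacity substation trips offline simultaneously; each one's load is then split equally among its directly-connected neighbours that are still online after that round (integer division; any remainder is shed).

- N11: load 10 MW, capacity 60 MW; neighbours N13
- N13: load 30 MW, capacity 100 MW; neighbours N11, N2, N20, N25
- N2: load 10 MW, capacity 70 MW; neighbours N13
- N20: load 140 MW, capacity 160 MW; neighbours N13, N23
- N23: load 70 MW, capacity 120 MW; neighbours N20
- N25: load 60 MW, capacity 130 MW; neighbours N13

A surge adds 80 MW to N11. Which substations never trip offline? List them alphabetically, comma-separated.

N2, N25

Round 1 — N11 at 90 > 60. N11 trips offline.
  N11 sheds 90 MW to N13: 90 each.
    N13: 30+90 = 120 > 100
Round 2 — N13 trips offline.
  N13 sheds 120 MW to N2, N20, N25: 40 each.
    N2: 10+40 = 50 ≤ 70
    N20: 140+40 = 180 > 160
    N25: 60+40 = 100 ≤ 130
Round 3 — N20 trips offline.
  N20 sheds 180 MW to N23: 180 each.
    N23: 70+180 = 250 > 120
Round 4 — N23 trips offline.
  N23 sheds 250 MW: no online neighbours, lost.
No further trips.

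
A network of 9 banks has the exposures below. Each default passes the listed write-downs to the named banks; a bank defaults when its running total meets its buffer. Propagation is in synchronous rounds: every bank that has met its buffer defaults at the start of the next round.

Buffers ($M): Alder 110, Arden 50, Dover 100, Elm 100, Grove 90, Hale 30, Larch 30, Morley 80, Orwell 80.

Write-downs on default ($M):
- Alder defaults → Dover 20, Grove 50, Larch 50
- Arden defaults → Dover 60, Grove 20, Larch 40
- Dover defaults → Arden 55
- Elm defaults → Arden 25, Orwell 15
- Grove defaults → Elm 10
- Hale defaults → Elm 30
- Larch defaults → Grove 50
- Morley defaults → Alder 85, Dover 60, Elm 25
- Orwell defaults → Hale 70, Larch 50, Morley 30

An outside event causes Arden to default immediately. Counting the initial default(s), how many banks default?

2

Round 1 — Arden defaults (initial).
  Dover: +60 → 60 < 100
  Grove: +20 → 20 < 90
  Larch: +40 → 40 ≥ 30
Round 2 — Larch defaults.
  Grove: +50 → 70 < 90
No further defaults.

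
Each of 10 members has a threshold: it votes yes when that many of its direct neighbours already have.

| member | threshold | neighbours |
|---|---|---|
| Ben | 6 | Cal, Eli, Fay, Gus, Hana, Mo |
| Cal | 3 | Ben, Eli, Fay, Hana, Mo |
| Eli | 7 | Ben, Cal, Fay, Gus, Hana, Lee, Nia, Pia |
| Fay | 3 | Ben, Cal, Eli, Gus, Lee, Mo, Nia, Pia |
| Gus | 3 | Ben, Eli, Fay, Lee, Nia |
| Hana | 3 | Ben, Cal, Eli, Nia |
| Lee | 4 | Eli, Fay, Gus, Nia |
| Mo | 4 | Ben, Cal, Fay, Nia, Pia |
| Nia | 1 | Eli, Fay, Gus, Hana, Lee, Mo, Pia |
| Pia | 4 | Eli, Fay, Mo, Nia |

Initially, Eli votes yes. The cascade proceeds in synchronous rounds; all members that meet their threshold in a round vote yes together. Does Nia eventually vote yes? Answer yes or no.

yes

Round 1 — Eli votes yes (initial).
Round 2 — checking thresholds:
  Ben: 1 of 6 neighbours < 6, below threshold.
  Cal: 1 of 5 neighbours < 3, below threshold.
  Fay: 1 of 8 neighbours < 3, below threshold.
  Gus: 1 of 5 neighbours < 3, below threshold.
  Hana: 1 of 4 neighbours < 3, below threshold.
  Lee: 1 of 4 neighbours < 4, below threshold.
  Nia: 1 of 7 neighbours ≥ 1, votes yes.
  Pia: 1 of 4 neighbours < 4, below threshold.
Round 3 — no new yes votes; cascade stops.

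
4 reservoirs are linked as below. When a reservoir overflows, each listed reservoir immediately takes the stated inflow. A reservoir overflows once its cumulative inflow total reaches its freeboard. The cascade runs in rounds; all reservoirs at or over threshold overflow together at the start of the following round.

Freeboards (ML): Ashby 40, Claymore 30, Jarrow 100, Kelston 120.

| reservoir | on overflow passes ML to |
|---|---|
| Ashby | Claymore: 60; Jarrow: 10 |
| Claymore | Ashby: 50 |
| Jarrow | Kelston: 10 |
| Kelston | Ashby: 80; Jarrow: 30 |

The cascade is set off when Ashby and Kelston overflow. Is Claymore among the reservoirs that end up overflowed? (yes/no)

Round 1 — Ashby, Kelston overflow (initial).
  Claymore: +60 → 60 ≥ 30
  Jarrow: +10+30 → 40 < 100
Round 2 — Claymore overflows.
No further overflows.

yes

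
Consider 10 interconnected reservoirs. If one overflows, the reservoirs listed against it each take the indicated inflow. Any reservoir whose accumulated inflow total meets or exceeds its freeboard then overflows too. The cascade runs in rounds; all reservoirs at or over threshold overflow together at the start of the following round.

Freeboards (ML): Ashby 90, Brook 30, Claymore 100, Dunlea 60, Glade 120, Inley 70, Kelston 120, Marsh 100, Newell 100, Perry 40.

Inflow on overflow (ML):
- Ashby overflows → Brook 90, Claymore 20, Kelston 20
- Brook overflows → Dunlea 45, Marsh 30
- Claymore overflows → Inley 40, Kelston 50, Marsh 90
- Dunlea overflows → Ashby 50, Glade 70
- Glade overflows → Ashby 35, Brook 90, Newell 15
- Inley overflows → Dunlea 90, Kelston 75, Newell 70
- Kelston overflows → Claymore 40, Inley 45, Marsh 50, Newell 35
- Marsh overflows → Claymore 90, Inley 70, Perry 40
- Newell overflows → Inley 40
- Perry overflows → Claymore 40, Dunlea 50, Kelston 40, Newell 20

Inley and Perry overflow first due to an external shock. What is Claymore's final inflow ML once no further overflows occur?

40

Round 1 — Inley, Perry overflow (initial).
  Claymore: +40 → 40 < 100
  Dunlea: +90+50 → 140 ≥ 60
  Kelston: +75+40 → 115 < 120
  Newell: +70+20 → 90 < 100
Round 2 — Dunlea overflows.
  Ashby: +50 → 50 < 90
  Glade: +70 → 70 < 120
No further overflows.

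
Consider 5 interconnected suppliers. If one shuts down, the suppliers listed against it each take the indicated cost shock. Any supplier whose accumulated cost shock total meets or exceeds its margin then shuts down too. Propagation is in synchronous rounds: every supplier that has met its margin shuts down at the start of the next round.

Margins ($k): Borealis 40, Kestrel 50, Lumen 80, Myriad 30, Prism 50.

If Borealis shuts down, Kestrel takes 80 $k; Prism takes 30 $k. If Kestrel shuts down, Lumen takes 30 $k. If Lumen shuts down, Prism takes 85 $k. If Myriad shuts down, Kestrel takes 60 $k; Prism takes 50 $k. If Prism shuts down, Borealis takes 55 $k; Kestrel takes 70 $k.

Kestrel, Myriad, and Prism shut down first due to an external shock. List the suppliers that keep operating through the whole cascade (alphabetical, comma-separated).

Lumen

Round 1 — Kestrel, Myriad, Prism shut down (initial).
  Borealis: +55 → 55 ≥ 40
  Lumen: +30 → 30 < 80
Round 2 — Borealis shuts down.
No further shutdowns.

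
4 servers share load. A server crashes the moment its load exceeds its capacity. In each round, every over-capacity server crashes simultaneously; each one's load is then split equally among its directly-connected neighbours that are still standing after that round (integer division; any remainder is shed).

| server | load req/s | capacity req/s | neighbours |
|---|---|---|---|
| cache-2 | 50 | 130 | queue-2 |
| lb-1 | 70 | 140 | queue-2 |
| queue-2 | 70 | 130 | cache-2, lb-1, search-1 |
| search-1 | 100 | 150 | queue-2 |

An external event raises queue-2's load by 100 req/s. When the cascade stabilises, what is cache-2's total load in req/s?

Round 1 — queue-2 at 170 > 130. queue-2 crashes.
  queue-2 sheds 170 req/s to cache-2, lb-1, search-1: 56 each (2 lost).
    cache-2: 50+56 = 106 ≤ 130
    lb-1: 70+56 = 126 ≤ 140
    search-1: 100+56 = 156 > 150
Round 2 — search-1 crashes.
  search-1 sheds 156 req/s: no online neighbours, lost.
No further crashes.

106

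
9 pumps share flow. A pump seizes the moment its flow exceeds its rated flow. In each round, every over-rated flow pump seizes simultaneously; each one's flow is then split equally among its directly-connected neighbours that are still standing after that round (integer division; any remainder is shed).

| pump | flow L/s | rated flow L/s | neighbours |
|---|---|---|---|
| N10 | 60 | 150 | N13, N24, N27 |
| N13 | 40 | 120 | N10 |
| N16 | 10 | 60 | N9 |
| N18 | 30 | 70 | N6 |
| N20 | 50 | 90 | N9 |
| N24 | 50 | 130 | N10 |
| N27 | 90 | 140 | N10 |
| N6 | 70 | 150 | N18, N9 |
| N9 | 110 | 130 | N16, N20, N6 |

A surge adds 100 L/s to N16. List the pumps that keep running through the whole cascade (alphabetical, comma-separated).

N10, N13, N24, N27

Round 1 — N16 at 110 > 60. N16 seizes.
  N16 sheds 110 L/s to N9: 110 each.
    N9: 110+110 = 220 > 130
Round 2 — N9 seizes.
  N9 sheds 220 L/s to N20, N6: 110 each.
    N20: 50+110 = 160 > 90
    N6: 70+110 = 180 > 150
Round 3 — N20, N6 seize.
  N20 sheds 160 L/s: no online neighbours, lost.
  N6 sheds 180 L/s to N18: 180 each.
    N18: 30+180 = 210 > 70
Round 4 — N18 seizes.
  N18 sheds 210 L/s: no online neighbours, lost.
No further seizures.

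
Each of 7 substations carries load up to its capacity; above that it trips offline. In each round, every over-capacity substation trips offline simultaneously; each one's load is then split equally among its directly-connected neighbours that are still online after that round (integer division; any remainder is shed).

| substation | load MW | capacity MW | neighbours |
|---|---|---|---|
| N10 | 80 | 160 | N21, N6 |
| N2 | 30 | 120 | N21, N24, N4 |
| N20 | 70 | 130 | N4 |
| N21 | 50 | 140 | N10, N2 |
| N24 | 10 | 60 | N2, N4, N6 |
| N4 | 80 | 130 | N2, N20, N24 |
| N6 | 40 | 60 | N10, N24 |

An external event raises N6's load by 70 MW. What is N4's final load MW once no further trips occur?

Round 1 — N6 at 110 > 60. N6 trips offline.
  N6 sheds 110 MW to N10, N24: 55 each.
    N10: 80+55 = 135 ≤ 160
    N24: 10+55 = 65 > 60
Round 2 — N24 trips offline.
  N24 sheds 65 MW to N2, N4: 32 each (1 lost).
    N2: 30+32 = 62 ≤ 120
    N4: 80+32 = 112 ≤ 130
No further trips.

112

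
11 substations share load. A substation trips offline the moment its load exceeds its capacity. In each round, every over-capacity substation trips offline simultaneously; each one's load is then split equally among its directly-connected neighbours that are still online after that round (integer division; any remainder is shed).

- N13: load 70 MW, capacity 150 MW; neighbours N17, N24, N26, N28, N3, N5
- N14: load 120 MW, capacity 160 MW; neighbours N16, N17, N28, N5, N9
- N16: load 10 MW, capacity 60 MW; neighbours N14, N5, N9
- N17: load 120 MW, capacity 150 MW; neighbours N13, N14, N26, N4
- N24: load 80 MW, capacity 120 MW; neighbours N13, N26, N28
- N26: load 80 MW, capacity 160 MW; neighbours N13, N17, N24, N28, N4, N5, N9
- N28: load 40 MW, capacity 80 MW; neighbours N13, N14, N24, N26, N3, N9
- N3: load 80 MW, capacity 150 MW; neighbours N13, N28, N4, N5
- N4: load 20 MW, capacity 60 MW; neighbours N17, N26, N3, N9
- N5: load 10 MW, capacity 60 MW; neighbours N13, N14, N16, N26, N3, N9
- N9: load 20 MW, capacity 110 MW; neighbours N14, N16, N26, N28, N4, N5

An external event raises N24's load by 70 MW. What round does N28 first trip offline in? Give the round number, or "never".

2

Round 1 — N24 at 150 > 120. N24 trips offline.
  N24 sheds 150 MW to N13, N26, N28: 50 each.
    N13: 70+50 = 120 ≤ 150
    N26: 80+50 = 130 ≤ 160
    N28: 40+50 = 90 > 80
Round 2 — N28 trips offline.
  N28 sheds 90 MW to N13, N14, N26, N3, N9: 18 each.
    N13: 120+18 = 138 ≤ 150
    N14: 120+18 = 138 ≤ 160
    N26: 130+18 = 148 ≤ 160
    N3: 80+18 = 98 ≤ 150
    N9: 20+18 = 38 ≤ 110
No further trips.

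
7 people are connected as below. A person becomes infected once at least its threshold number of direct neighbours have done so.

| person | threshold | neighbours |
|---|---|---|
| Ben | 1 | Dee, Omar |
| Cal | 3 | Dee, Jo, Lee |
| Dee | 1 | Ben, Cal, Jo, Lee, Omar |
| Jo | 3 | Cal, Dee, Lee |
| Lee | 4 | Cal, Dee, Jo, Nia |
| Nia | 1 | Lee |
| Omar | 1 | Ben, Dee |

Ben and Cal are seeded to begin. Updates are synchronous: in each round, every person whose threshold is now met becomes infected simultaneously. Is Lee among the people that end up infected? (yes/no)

Round 1 — Ben, Cal become infected (initial).
Round 2 — checking thresholds:
  Dee: 2 of 5 neighbours ≥ 1, becomes infected.
  Jo: 1 of 3 neighbours < 3, not yet.
  Lee: 1 of 4 neighbours < 4, not yet.
  Omar: 1 of 2 neighbours ≥ 1, becomes infected.
Round 3 — no new infections; cascade stops.

no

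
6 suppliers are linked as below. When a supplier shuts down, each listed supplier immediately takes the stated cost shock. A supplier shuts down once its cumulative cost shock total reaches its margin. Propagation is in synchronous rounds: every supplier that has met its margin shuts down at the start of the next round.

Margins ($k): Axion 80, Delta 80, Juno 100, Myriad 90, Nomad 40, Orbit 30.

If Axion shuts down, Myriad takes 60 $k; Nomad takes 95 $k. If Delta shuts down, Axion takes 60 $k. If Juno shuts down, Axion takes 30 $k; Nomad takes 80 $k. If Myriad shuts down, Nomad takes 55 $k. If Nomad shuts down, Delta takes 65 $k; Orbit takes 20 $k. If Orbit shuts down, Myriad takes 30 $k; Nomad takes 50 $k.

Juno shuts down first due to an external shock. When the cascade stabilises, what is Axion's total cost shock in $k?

30

Round 1 — Juno shuts down (initial).
  Axion: +30 → 30 < 80
  Nomad: +80 → 80 ≥ 40
Round 2 — Nomad shuts down.
  Delta: +65 → 65 < 80
  Orbit: +20 → 20 < 30
No further shutdowns.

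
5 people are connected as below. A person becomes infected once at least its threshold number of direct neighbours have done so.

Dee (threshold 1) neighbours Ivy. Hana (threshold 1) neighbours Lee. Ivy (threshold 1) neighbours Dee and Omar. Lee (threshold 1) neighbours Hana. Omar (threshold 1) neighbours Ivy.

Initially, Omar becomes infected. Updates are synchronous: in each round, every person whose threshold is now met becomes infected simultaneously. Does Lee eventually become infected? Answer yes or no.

Round 1 — Omar becomes infected (initial).
Round 2 — checking thresholds:
  Ivy: 1 of 2 neighbours ≥ 1, becomes infected.
Round 3 — checking thresholds:
  Dee: 1 of 1 neighbours ≥ 1, becomes infected.
Round 4 — no new infections; cascade stops.

no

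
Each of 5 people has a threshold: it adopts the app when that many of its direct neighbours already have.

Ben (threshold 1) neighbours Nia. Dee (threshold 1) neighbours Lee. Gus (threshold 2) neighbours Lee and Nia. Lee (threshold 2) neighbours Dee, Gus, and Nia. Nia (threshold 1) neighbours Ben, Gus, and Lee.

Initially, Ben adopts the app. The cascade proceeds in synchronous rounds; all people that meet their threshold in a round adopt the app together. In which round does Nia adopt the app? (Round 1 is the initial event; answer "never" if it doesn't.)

Round 1 — Ben adopts the app (initial).
Round 2 — checking thresholds:
  Nia: 1 of 3 neighbours ≥ 1, adopts the app.
Round 3 — no new adoptions; cascade stops.

2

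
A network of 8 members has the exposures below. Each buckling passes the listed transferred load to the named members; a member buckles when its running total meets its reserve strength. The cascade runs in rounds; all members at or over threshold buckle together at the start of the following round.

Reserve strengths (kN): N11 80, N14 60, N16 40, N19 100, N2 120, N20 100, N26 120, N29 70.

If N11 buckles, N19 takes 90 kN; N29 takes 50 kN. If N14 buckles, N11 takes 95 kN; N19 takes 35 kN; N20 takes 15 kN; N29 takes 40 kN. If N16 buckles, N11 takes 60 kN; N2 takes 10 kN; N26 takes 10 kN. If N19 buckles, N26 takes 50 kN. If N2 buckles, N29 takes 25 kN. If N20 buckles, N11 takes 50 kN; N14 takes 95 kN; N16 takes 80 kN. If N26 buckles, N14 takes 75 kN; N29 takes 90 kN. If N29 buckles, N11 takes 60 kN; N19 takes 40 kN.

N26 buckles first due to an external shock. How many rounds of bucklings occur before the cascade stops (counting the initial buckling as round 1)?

4

Round 1 — N26 buckles (initial).
  N14: +75 → 75 ≥ 60
  N29: +90 → 90 ≥ 70
Round 2 — N14, N29 buckle.
  N11: +95+60 → 155 ≥ 80
  N19: +35+40 → 75 < 100
  N20: +15 → 15 < 100
Round 3 — N11 buckles.
  N19: +90 → 165 ≥ 100
Round 4 — N19 buckles.
No further bucklings.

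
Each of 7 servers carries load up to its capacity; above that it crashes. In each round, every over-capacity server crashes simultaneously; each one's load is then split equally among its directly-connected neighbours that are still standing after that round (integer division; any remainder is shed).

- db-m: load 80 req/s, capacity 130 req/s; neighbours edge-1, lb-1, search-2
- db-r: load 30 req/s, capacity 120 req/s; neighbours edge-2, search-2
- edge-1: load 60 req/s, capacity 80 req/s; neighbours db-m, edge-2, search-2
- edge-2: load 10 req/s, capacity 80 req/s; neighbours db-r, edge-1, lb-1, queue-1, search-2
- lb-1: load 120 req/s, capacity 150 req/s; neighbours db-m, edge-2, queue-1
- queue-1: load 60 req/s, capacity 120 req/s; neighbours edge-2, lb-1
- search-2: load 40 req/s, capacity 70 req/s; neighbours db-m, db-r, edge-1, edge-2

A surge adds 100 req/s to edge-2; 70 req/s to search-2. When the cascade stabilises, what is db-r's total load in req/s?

Round 1 — edge-2 at 110 > 80; search-2 at 110 > 70. edge-2, search-2 crash.
  edge-2 sheds 110 req/s to db-r, edge-1, lb-1, queue-1: 27 each (2 lost).
    db-r: 30+27 = 57 ≤ 120
    edge-1: 60+27 = 87 > 80
    lb-1: 120+27 = 147 ≤ 150
    queue-1: 60+27 = 87 ≤ 120
  search-2 sheds 110 req/s to db-m, db-r, edge-1: 36 each (2 lost).
    db-m: 80+36 = 116 ≤ 130
    db-r: 57+36 = 93 ≤ 120
    edge-1: 87+36 = 123 > 80
Round 2 — edge-1 crashes.
  edge-1 sheds 123 req/s to db-m: 123 each.
    db-m: 116+123 = 239 > 130
Round 3 — db-m crashes.
  db-m sheds 239 req/s to lb-1: 239 each.
    lb-1: 147+239 = 386 > 150
Round 4 — lb-1 crashes.
  lb-1 sheds 386 req/s to queue-1: 386 each.
    queue-1: 87+386 = 473 > 120
Round 5 — queue-1 crashes.
  queue-1 sheds 473 req/s: no online neighbours, lost.
No further crashes.

93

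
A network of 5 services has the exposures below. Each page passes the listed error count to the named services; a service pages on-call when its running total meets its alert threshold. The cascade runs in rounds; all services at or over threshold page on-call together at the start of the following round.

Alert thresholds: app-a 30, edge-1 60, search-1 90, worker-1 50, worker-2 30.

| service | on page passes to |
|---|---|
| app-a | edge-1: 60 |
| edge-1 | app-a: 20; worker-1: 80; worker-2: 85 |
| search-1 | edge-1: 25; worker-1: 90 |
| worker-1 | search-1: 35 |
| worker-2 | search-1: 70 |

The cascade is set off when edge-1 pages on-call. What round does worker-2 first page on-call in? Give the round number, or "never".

2

Round 1 — edge-1 pages on-call (initial).
  app-a: +20 → 20 < 30
  worker-1: +80 → 80 ≥ 50
  worker-2: +85 → 85 ≥ 30
Round 2 — worker-1, worker-2 page on-call.
  search-1: +35+70 → 105 ≥ 90
Round 3 — search-1 pages on-call.
No further pages.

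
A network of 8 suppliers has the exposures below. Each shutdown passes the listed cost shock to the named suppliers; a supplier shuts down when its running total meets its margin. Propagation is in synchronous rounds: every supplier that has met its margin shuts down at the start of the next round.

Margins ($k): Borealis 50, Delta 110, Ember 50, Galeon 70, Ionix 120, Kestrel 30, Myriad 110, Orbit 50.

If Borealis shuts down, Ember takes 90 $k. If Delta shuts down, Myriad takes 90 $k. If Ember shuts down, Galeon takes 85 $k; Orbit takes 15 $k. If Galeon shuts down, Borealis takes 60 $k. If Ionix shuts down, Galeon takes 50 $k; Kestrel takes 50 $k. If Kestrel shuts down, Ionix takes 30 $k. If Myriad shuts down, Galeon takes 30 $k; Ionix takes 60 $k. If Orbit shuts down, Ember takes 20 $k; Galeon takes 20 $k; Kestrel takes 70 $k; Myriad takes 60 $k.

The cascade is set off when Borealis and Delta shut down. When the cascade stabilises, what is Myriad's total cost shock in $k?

90

Round 1 — Borealis, Delta shut down (initial).
  Ember: +90 → 90 ≥ 50
  Myriad: +90 → 90 < 110
Round 2 — Ember shuts down.
  Galeon: +85 → 85 ≥ 70
  Orbit: +15 → 15 < 50
Round 3 — Galeon shuts down.
No further shutdowns.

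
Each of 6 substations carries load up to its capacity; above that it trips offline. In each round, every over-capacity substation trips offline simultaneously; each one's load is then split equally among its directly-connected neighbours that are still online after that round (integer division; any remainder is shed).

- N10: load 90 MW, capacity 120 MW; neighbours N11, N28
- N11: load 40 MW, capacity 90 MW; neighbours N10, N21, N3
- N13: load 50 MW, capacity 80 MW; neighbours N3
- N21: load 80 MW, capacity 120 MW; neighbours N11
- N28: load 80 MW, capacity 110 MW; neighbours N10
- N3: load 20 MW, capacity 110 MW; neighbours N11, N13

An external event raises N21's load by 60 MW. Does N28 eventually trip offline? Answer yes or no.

yes

Round 1 — N21 at 140 > 120. N21 trips offline.
  N21 sheds 140 MW to N11: 140 each.
    N11: 40+140 = 180 > 90
Round 2 — N11 trips offline.
  N11 sheds 180 MW to N10, N3: 90 each.
    N10: 90+90 = 180 > 120
    N3: 20+90 = 110 ≤ 110
Round 3 — N10 trips offline.
  N10 sheds 180 MW to N28: 180 each.
    N28: 80+180 = 260 > 110
Round 4 — N28 trips offline.
  N28 sheds 260 MW: no online neighbours, lost.
No further trips.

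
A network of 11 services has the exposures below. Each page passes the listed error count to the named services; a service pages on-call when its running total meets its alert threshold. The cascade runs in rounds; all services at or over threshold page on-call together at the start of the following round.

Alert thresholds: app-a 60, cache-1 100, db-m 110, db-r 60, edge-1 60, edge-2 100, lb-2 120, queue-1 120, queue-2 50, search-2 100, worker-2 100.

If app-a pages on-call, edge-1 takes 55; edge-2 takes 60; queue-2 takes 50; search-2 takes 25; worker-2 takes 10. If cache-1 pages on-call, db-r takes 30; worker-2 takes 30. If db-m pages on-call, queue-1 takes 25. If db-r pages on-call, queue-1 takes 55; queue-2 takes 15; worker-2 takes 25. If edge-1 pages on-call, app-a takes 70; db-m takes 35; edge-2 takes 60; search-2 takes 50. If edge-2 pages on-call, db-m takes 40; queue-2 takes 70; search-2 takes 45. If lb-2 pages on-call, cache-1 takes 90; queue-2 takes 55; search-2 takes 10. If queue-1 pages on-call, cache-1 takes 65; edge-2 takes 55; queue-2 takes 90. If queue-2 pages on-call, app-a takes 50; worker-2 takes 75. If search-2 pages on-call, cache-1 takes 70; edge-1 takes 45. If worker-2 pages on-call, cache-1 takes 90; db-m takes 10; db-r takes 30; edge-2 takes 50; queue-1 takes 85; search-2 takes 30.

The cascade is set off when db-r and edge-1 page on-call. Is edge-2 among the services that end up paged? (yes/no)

yes

Round 1 — db-r, edge-1 page on-call (initial).
  app-a: +70 → 70 ≥ 60
  db-m: +35 → 35 < 110
  edge-2: +60 → 60 < 100
  queue-1: +55 → 55 < 120
  queue-2: +15 → 15 < 50
  search-2: +50 → 50 < 100
  worker-2: +25 → 25 < 100
Round 2 — app-a pages on-call.
  edge-2: +60 → 120 ≥ 100
  queue-2: +50 → 65 ≥ 50
  search-2: +25 → 75 < 100
  worker-2: +10 → 35 < 100
Round 3 — edge-2, queue-2 page on-call.
  db-m: +40 → 75 < 110
  search-2: +45 → 120 ≥ 100
  worker-2: +75 → 110 ≥ 100
Round 4 — search-2, worker-2 page on-call.
  cache-1: +70+90 → 160 ≥ 100
  db-m: +10 → 85 < 110
  queue-1: +85 → 140 ≥ 120
Round 5 — cache-1, queue-1 page on-call.
No further pages.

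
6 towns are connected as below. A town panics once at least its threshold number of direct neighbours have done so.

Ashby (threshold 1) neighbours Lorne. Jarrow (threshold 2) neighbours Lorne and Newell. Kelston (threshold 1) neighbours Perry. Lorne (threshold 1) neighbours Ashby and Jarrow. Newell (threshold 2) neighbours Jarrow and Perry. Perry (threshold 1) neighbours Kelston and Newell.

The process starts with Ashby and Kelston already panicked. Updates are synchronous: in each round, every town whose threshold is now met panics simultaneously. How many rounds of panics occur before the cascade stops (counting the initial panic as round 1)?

2

Round 1 — Ashby, Kelston panic (initial).
Round 2 — checking thresholds:
  Lorne: 1 of 2 neighbours ≥ 1, panics.
  Perry: 1 of 2 neighbours ≥ 1, panics.
Round 3 — no new panics; cascade stops.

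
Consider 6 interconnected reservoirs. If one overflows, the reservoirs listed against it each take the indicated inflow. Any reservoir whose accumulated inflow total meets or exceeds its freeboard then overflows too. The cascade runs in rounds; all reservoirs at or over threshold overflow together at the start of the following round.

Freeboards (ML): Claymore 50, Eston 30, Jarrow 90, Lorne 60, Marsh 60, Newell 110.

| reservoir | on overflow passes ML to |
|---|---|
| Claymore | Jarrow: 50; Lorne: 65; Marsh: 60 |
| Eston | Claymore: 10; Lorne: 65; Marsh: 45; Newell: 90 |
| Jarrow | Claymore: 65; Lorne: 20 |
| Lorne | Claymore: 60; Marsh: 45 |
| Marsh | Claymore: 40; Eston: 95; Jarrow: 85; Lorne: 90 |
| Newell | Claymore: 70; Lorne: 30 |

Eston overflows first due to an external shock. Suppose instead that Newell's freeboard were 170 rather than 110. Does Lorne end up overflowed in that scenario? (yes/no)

yes

With Newell's freeboard at 170:
Round 1 — Eston overflows (initial).
  Claymore: +10 → 10 < 50
  Lorne: +65 → 65 ≥ 60
  Marsh: +45 → 45 < 60
  Newell: +90 → 90 < 170
Round 2 — Lorne overflows.
  Claymore: +60 → 70 ≥ 50
  Marsh: +45 → 90 ≥ 60
Round 3 — Claymore, Marsh overflow.
  Jarrow: +50+85 → 135 ≥ 90
Round 4 — Jarrow overflows.
No further overflows.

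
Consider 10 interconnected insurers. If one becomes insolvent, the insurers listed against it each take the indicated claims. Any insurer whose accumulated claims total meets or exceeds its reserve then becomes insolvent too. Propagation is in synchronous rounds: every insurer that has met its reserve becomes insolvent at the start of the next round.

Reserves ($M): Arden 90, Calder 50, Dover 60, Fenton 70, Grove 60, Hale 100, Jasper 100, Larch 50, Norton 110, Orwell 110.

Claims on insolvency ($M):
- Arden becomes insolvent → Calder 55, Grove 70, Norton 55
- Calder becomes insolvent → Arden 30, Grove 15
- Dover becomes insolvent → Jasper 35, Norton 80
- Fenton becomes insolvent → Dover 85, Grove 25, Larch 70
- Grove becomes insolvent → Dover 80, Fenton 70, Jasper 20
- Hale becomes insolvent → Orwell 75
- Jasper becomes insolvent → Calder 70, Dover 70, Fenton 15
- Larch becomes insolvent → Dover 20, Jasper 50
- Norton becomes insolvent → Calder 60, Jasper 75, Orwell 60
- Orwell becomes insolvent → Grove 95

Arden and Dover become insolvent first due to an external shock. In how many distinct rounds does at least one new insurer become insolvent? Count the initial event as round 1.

Round 1 — Arden, Dover become insolvent (initial).
  Calder: +55 → 55 ≥ 50
  Grove: +70 → 70 ≥ 60
  Jasper: +35 → 35 < 100
  Norton: +55+80 → 135 ≥ 110
Round 2 — Calder, Grove, Norton become insolvent.
  Fenton: +70 → 70 ≥ 70
  Jasper: +20+75 → 130 ≥ 100
  Orwell: +60 → 60 < 110
Round 3 — Fenton, Jasper become insolvent.
  Larch: +70 → 70 ≥ 50
Round 4 — Larch becomes insolvent.
No further insolvencies.

4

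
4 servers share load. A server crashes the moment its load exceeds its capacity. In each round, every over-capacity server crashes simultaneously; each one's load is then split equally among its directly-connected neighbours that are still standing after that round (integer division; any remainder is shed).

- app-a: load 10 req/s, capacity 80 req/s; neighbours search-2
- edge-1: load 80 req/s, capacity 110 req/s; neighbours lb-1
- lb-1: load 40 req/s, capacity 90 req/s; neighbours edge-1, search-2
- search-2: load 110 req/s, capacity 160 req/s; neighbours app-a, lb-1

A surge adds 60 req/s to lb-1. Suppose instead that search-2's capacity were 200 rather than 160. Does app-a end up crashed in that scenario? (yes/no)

no

With search-2's capacity at 200:
Round 1 — lb-1 at 100 > 90. lb-1 crashes.
  lb-1 sheds 100 req/s to edge-1, search-2: 50 each.
    edge-1: 80+50 = 130 > 110
    search-2: 110+50 = 160 ≤ 200
Round 2 — edge-1 crashes.
  edge-1 sheds 130 req/s: no online neighbours, lost.
No further crashes.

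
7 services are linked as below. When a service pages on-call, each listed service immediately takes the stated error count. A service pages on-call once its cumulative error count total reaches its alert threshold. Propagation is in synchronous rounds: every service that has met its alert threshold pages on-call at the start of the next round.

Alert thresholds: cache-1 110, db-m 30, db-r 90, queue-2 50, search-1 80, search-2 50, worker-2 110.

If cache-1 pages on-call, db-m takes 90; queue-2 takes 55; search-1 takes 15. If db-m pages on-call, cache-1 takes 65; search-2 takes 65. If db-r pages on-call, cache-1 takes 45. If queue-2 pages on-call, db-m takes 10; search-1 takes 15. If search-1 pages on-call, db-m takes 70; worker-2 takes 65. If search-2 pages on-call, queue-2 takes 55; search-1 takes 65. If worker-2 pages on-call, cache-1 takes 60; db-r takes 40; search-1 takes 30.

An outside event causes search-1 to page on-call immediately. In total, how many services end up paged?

4

Round 1 — search-1 pages on-call (initial).
  db-m: +70 → 70 ≥ 30
  worker-2: +65 → 65 < 110
Round 2 — db-m pages on-call.
  cache-1: +65 → 65 < 110
  search-2: +65 → 65 ≥ 50
Round 3 — search-2 pages on-call.
  queue-2: +55 → 55 ≥ 50
Round 4 — queue-2 pages on-call.
No further pages.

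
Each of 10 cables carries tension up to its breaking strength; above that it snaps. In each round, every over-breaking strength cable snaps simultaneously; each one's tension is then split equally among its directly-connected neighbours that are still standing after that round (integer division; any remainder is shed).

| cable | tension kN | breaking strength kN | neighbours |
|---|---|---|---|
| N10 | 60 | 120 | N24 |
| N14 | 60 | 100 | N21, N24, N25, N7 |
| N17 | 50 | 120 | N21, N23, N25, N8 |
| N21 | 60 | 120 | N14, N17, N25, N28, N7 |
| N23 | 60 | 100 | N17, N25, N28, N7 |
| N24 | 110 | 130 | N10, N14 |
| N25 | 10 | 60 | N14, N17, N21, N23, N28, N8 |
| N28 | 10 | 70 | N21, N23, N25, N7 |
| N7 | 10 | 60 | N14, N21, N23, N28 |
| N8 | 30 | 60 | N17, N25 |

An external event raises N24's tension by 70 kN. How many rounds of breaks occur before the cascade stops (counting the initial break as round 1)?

Round 1 — N24 at 180 > 130. N24 snaps.
  N24 sheds 180 kN to N10, N14: 90 each.
    N10: 60+90 = 150 > 120
    N14: 60+90 = 150 > 100
Round 2 — N10, N14 snap.
  N10 sheds 150 kN: no online neighbours, lost.
  N14 sheds 150 kN to N21, N25, N7: 50 each.
    N21: 60+50 = 110 ≤ 120
    N25: 10+50 = 60 ≤ 60
    N7: 10+50 = 60 ≤ 60
No further breaks.

2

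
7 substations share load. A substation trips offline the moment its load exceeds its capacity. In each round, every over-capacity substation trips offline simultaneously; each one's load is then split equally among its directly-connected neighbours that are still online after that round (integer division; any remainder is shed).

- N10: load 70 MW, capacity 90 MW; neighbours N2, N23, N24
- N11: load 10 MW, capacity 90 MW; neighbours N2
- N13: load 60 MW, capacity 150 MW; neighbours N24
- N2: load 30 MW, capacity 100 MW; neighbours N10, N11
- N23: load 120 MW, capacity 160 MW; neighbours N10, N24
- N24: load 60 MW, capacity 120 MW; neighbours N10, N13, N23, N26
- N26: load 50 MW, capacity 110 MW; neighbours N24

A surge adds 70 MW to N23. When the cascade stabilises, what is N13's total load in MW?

137

Round 1 — N23 at 190 > 160. N23 trips offline.
  N23 sheds 190 MW to N10, N24: 95 each.
    N10: 70+95 = 165 > 90
    N24: 60+95 = 155 > 120
Round 2 — N10, N24 trip offline.
  N10 sheds 165 MW to N2: 165 each.
    N2: 30+165 = 195 > 100
  N24 sheds 155 MW to N13, N26: 77 each (1 lost).
    N13: 60+77 = 137 ≤ 150
    N26: 50+77 = 127 > 110
Round 3 — N2, N26 trip offline.
  N2 sheds 195 MW to N11: 195 each.
    N11: 10+195 = 205 > 90
  N26 sheds 127 MW: no online neighbours, lost.
Round 4 — N11 trips offline.
  N11 sheds 205 MW: no online neighbours, lost.
No further trips.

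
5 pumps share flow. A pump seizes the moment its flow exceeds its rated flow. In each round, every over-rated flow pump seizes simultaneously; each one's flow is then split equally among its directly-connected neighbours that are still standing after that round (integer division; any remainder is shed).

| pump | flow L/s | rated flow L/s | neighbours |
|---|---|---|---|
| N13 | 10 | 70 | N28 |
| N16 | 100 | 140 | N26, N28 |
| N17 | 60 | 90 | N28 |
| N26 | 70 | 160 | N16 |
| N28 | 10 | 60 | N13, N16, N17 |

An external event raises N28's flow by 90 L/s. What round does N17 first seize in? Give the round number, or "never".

2

Round 1 — N28 at 100 > 60. N28 seizes.
  N28 sheds 100 L/s to N13, N16, N17: 33 each (1 lost).
    N13: 10+33 = 43 ≤ 70
    N16: 100+33 = 133 ≤ 140
    N17: 60+33 = 93 > 90
Round 2 — N17 seizes.
  N17 sheds 93 L/s: no online neighbours, lost.
No further seizures.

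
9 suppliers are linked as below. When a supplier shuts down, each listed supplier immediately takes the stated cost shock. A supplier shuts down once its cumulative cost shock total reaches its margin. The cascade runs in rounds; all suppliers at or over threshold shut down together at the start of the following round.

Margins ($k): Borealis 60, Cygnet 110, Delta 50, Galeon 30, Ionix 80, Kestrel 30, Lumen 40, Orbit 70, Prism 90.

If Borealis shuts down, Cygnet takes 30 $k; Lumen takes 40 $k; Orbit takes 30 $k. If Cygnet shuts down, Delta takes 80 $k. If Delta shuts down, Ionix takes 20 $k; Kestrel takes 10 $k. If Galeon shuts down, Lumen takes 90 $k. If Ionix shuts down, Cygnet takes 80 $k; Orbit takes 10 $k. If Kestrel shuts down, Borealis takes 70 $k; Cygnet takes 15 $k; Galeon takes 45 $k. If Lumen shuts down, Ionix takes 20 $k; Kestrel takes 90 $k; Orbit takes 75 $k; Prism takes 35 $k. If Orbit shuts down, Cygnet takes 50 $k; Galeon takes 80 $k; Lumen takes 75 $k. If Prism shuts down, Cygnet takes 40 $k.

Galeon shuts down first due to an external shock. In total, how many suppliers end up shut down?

Round 1 — Galeon shuts down (initial).
  Lumen: +90 → 90 ≥ 40
Round 2 — Lumen shuts down.
  Ionix: +20 → 20 < 80
  Kestrel: +90 → 90 ≥ 30
  Orbit: +75 → 75 ≥ 70
  Prism: +35 → 35 < 90
Round 3 — Kestrel, Orbit shut down.
  Borealis: +70 → 70 ≥ 60
  Cygnet: +15+50 → 65 < 110
Round 4 — Borealis shuts down.
  Cygnet: +30 → 95 < 110
No further shutdowns.

5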